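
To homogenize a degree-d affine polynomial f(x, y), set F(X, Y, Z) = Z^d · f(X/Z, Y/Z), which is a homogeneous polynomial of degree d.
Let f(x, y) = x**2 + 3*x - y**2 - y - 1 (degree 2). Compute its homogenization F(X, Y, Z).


F(X, Y, Z) = X**2 + 3*X*Z - Y**2 - Y*Z - Z**2

deg(f) = 2.
Substitute x = X/Z, y = Y/Z into f, then multiply by Z^2.
  monomial 1·x^2·y^0 ↦ 1·X^2·Y^0·Z^0.
  monomial 3·x^1·y^0 ↦ 3·X^1·Y^0·Z^1.
  monomial -1·x^0·y^2 ↦ -1·X^0·Y^2·Z^0.
  monomial -1·x^0·y^1 ↦ -1·X^0·Y^1·Z^1.
  monomial -1·x^0·y^0 ↦ -1·X^0·Y^0·Z^2.
Collecting: F(X, Y, Z) = X**2 + 3*X*Z - Y**2 - Y*Z - Z**2.


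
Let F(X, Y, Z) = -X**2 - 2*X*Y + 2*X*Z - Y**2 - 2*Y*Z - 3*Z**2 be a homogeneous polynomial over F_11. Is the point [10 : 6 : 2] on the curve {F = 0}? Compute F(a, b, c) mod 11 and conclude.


F(10,6,2) ≡ 1 (mod 11); P is NOT on the curve.

Evaluate F(10, 6, 2) term-by-term (mod 11).
  -X**2 ↦ -1·100·1·1 = -100
  -2*X*Y ↦ -2·10·6·1 = -120
  2*X*Z ↦ 2·10·1·2 = 40
  -Y**2 ↦ -1·1·36·1 = -36
  -2*Y*Z ↦ -2·1·6·2 = -24
  -3*Z**2 ↦ -3·1·1·4 = -12
Sum: F(10, 6, 2) = (-100) + (-120) + (40) + (-36) + (-24) + (-12) = -252.
Reducing mod 11: -252 ≡ 1 (mod 11).
Since F(a, b, c) ≡ 1 ≠ 0 (mod 11), P does NOT lie on the curve.


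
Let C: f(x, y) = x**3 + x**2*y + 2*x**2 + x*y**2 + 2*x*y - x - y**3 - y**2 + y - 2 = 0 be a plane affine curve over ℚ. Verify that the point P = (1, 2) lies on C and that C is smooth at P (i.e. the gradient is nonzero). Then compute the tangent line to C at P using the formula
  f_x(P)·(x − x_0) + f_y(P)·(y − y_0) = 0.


Tangent line at P: 18*x - 8*y - 2 = 0.

Step 1: f(1, 2) = 0, so P lies on C.
Step 2: partial derivatives
  f_x(x, y) = 3*x**2 + 2*x*y + 4*x + y**2 + 2*y - 1, f_y(x, y) = x**2 + 2*x*y + 2*x - 3*y**2 - 2*y + 1.
  f_x(P) = 18, f_y(P) = -8 (gradient nonzero, so P is smooth).
Step 3: tangent line at P: 18·(x − 1) + -8·(y − 2) = 0.
Expanding: 18*x - 8*y - 2 = 0.


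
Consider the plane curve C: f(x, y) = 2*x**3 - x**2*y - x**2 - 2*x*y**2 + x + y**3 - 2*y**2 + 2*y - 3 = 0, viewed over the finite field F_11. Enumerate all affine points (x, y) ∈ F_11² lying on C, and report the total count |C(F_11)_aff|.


Affine F_11-points: {(1, 6), (2, 0), (2, 3), (3, 8), (4, 7), (5, 3), (6, 1), (6, 3), (6, 10), (7, 10), (8, 5), (9, 10)}; count = 12.

For each of the 121 pairs (x, y) ∈ F_11², evaluate f(x, y) mod 11. Record the zeros.
  x = 0: [0↦8, 1↦9, 2↦1, 3↦1, 4↦4, 5↦5, 6↦10, 7↦3, 8↦1, 9↦10, 10↦3]  zeros at y ∈ ∅
  x = 1: [0↦10, 1↦8, 2↦4, 3↦4, 4↦3, 5↦7, 6↦0, 7↦10, 8↦10, 9↦6, 10↦4]  zeros at y ∈ {6}
  x = 2: [0↦0, 1↦4, 2↦2, 3↦0, 4↦4, 5↦9, 6↦10, 7↦2, 8↦2, 9↦5, 10↦6]  zeros at y ∈ {0, 3}
  x = 3: [0↦1, 1↦9, 2↦7, 3↦1, 4↦8, 5↦1, 6↦8, 7↦2, 8↦0, 9↦8, 10↦10]  zeros at y ∈ {8}
  x = 4: [0↦3, 1↦2, 2↦9, 3↦8, 4↦5, 5↦6, 6↦6, 7↦0, 8↦5, 9↦5, 10↦6]  zeros at y ∈ {7}
  x = 5: [0↦7, 1↦6, 2↦9, 3↦0, 4↦7, 5↦3, 6↦5, 7↦8, 8↦7, 9↦8, 10↦6]  zeros at y ∈ {3}
  x = 6: [0↦3, 1↦0, 2↦8, 3↦0, 4↦4, 5↦4, 6↦6, 7↦5, 8↦7, 9↦7, 10↦0]  zeros at y ∈ {1, 3, 10}
  x = 7: [0↦3, 1↦7, 2↦7, 3↦9, 4↦8, 5↦10, 6↦10, 7↦3, 8↦6, 9↦3, 10↦0]  zeros at y ∈ {10}
  x = 8: [0↦8, 1↦6, 2↦7, 3↦6, 4↦9, 5↦0, 6↦7, 7↦3, 8↦5, 9↦8, 10↦7]  zeros at y ∈ {5}
  x = 9: [0↦8, 1↦9, 2↦9, 3↦3, 4↦8, 5↦8, 6↦9, 7↦6, 8↦5, 9↦1, 10↦0]  zeros at y ∈ {10}
  x = 10: [0↦4, 1↦6, 2↦3, 3↦1, 4↦6, 5↦2, 6↦6, 7↦2, 8↦7, 9↦5, 10↦2]  zeros at y ∈ ∅
Collecting zeros: affine points = {(1, 6), (2, 0), (2, 3), (3, 8), (4, 7), (5, 3), (6, 1), (6, 3), (6, 10), (7, 10), (8, 5), (9, 10)}.
Total count |C(F_11)_aff| = 12.


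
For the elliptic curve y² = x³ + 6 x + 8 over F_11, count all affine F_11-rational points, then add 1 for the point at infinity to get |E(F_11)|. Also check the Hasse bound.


Affine points = {(1, 2), (1, 9), (3, 3), (3, 8), (5, 3), (5, 8), (10, 1), (10, 10)}; affine count = 8; |E(F_11)| = 9.

Discriminant check: Δ ∝ 4a³ + 27b² = 4·6³ + 27·8² = 4·216 + 27·64 ≡ 7 (mod 11). Nonzero ⇒ E is nonsingular.
For each x ∈ F_11, compute rhs = x³ + 6·x + 8 mod 11, then count y ∈ F_11 with y² ≡ rhs.
  x = 0: rhs = 8, matching y values: none (0 points).
  x = 1: rhs = 4, matching y values: 2, 9 (2 points).
  x = 2: rhs = 6, matching y values: none (0 points).
  x = 3: rhs = 9, matching y values: 3, 8 (2 points).
  x = 4: rhs = 8, matching y values: none (0 points).
  x = 5: rhs = 9, matching y values: 3, 8 (2 points).
  x = 6: rhs = 7, matching y values: none (0 points).
  x = 7: rhs = 8, matching y values: none (0 points).
  x = 8: rhs = 7, matching y values: none (0 points).
  x = 9: rhs = 10, matching y values: none (0 points).
  x = 10: rhs = 1, matching y values: 1, 10 (2 points).
Total affine count: 8.
Full point count |E(F_11)| = 8 + 1 = 9.
Hasse bound: |9 − (11+1)| = |-3| = 3 ≤ 2√11 ≈ 6.6332 ✓.


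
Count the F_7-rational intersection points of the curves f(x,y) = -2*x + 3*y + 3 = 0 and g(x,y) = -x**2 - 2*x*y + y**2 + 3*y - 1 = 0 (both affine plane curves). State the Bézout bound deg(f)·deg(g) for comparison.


Common zeros: {(4, 4)}; count = 1; Bézout bound = 2.

deg(f) = 1, deg(g) = 2, so Bézout bound = 2.
Scan x ∈ F_7. For each x, list the y ∈ F_7 with f(x, y) ≡ 0 and those with g(x, y) ≡ 0 (mod 7); the common zeros in that column are the intersection.
  x = 0: f ≡ 0 at y ∈ {6}; g ≡ 0 at y ∈ ∅; common: ∅.
  x = 1: f ≡ 0 at y ∈ {2}; g ≡ 0 at y ∈ {1, 5}; common: ∅.
  x = 2: f ≡ 0 at y ∈ {5}; g ≡ 0 at y ∈ {4}; common: ∅.
  x = 3: f ≡ 0 at y ∈ {1}; g ≡ 0 at y ∈ {5}; common: ∅.
  x = 4: f ≡ 0 at y ∈ {4}; g ≡ 0 at y ∈ {1, 4}; common: {4}.
  x = 5: f ≡ 0 at y ∈ {0}; g ≡ 0 at y ∈ ∅; common: ∅.
  x = 6: f ≡ 0 at y ∈ {3}; g ≡ 0 at y ∈ ∅; common: ∅.
Collecting: common zeros = {(4, 4)}, so the count is 1.
Comparison with the Bézout bound: 1 ≤ 2 = deg(f)·deg(g), as expected for curves with no common component (the affine F_7-count falls short of the bound because intersections may lie at infinity, over extension fields, or carry multiplicity).


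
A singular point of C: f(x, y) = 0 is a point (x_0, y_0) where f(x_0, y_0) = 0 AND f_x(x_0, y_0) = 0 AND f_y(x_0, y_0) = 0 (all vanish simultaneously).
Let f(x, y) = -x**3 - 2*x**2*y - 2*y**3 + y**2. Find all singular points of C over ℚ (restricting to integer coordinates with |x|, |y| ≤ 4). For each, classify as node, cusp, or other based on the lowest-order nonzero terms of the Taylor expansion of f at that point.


Singular points: {(0, 0)}; classification: cusp.

Compute partial derivatives:
  f_x = -3*x**2 - 4*x*y.
  f_y = -2*x**2 - 6*y**2 + 2*y.
Scan x_0 ∈ {−4, ..., 4}. For each x_0, f_y(x_0, y) is a polynomial in y; find its integer roots y ∈ {−4, ..., 4}, then test f_x and f at those candidates.
  x = -4: f_y(-4, y) = -6*y**2 + 2*y - 32; no integer root y with |y| ≤ 4.
  x = -3: f_y(-3, y) = -6*y**2 + 2*y - 18; no integer root y with |y| ≤ 4.
  x = -2: f_y(-2, y) = -6*y**2 + 2*y - 8; no integer root y with |y| ≤ 4.
  x = -1: f_y(-1, y) = -6*y**2 + 2*y - 2; no integer root y with |y| ≤ 4.
  x = 0: f_y(0, y) = -6*y**2 + 2*y; vanishes at y ∈ {0}. (0, 0): f_x = 0, f = 0 — SINGULAR.
  x = 1: f_y(1, y) = -6*y**2 + 2*y - 2; no integer root y with |y| ≤ 4.
  x = 2: f_y(2, y) = -6*y**2 + 2*y - 8; no integer root y with |y| ≤ 4.
  x = 3: f_y(3, y) = -6*y**2 + 2*y - 18; no integer root y with |y| ≤ 4.
  x = 4: f_y(4, y) = -6*y**2 + 2*y - 32; no integer root y with |y| ≤ 4.
Only singular point on the grid: (0, 0).
Classify: substitute x = 0 + u, y = 0 + v and expand: f = -u**3 - 2*u**2*v - 2*v**3 + v**2.
No constant or linear terms (consistent with a singular point). Quadratic part: v**2. Cubic part: -u**3 - 2*u**2*v - 2*v**3.
The quadratic part v**2 is a perfect square, so there is a single (double) tangent line v = 0, i.e. y = 0. Restricting the cubic part to that line (v = 0) leaves -u**3 ≠ 0, so f is not divisible by v and the branch is v² ≈ u**3 to lowest order — this is a cusp.
Classification: cusp.


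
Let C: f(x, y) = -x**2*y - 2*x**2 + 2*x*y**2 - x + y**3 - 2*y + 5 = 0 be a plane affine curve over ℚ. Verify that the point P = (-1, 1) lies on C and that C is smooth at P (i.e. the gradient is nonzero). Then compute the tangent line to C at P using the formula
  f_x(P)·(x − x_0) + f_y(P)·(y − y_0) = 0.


Tangent line at P: 7*x - 4*y + 11 = 0.

Step 1: f(-1, 1) = 0, so P lies on C.
Step 2: partial derivatives
  f_x(x, y) = -2*x*y - 4*x + 2*y**2 - 1, f_y(x, y) = -x**2 + 4*x*y + 3*y**2 - 2.
  f_x(P) = 7, f_y(P) = -4 (gradient nonzero, so P is smooth).
Step 3: tangent line at P: 7·(x − -1) + -4·(y − 1) = 0.
Expanding: 7*x - 4*y + 11 = 0.


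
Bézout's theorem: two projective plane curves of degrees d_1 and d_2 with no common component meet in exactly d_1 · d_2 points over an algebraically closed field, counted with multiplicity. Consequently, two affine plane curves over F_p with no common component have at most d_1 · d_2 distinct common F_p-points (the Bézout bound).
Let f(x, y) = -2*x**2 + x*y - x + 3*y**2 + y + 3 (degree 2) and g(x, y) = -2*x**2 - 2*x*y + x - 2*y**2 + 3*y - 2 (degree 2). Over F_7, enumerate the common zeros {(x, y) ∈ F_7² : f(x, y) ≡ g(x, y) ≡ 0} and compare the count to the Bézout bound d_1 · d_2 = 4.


Common zeros: ∅; count = 0; Bézout bound = 4.

deg(f) = 2, deg(g) = 2, so Bézout bound = 4.
Scan x ∈ F_7. For each x, list the y ∈ F_7 with f(x, y) ≡ 0 and those with g(x, y) ≡ 0 (mod 7); the common zeros in that column are the intersection.
  x = 0: f ≡ 0 at y ∈ {1}; g ≡ 0 at y ∈ {6}; common: ∅.
  x = 1: f ≡ 0 at y ∈ {0, 4}; g ≡ 0 at y ∈ ∅; common: ∅.
  x = 2: f ≡ 0 at y ∈ {0, 6}; g ≡ 0 at y ∈ {5}; common: ∅.
  x = 3: f ≡ 0 at y ∈ {3, 5}; g ≡ 0 at y ∈ ∅; common: ∅.
  x = 4: f ≡ 0 at y ∈ {4, 6}; g ≡ 0 at y ∈ {3, 5}; common: ∅.
  x = 5: f ≡ 0 at y ∈ {2, 3}; g ≡ 0 at y ∈ {1, 6}; common: ∅.
  x = 6: f ≡ 0 at y ∈ {2, 5}; g ≡ 0 at y ∈ ∅; common: ∅.
Collecting: common zeros = ∅, so the count is 0.
Comparison with the Bézout bound: 0 ≤ 4 = deg(f)·deg(g), as expected for curves with no common component (the affine F_7-count falls short of the bound because intersections may lie at infinity, over extension fields, or carry multiplicity).


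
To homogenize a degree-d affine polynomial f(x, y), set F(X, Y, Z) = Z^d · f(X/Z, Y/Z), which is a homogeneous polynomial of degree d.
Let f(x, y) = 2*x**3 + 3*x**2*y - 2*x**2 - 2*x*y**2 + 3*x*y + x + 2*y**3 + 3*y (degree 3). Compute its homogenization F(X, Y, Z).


F(X, Y, Z) = 2*X**3 + 3*X**2*Y - 2*X**2*Z - 2*X*Y**2 + 3*X*Y*Z + X*Z**2 + 2*Y**3 + 3*Y*Z**2

deg(f) = 3.
Substitute x = X/Z, y = Y/Z into f, then multiply by Z^3.
  monomial 2·x^3·y^0 ↦ 2·X^3·Y^0·Z^0.
  monomial 3·x^2·y^1 ↦ 3·X^2·Y^1·Z^0.
  monomial -2·x^2·y^0 ↦ -2·X^2·Y^0·Z^1.
  monomial -2·x^1·y^2 ↦ -2·X^1·Y^2·Z^0.
  monomial 3·x^1·y^1 ↦ 3·X^1·Y^1·Z^1.
  monomial 1·x^1·y^0 ↦ 1·X^1·Y^0·Z^2.
  monomial 2·x^0·y^3 ↦ 2·X^0·Y^3·Z^0.
  monomial 3·x^0·y^1 ↦ 3·X^0·Y^1·Z^2.
Collecting: F(X, Y, Z) = 2*X**3 + 3*X**2*Y - 2*X**2*Z - 2*X*Y**2 + 3*X*Y*Z + X*Z**2 + 2*Y**3 + 3*Y*Z**2.


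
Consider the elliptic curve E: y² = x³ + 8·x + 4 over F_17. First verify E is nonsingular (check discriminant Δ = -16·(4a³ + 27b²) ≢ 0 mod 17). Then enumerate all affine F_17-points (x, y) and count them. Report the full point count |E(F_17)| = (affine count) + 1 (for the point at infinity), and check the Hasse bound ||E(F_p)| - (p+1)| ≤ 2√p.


Affine points = {(0, 2), (0, 15), (1, 8), (1, 9), (3, 2), (3, 15), (4, 7), (4, 10), (5, 4), (5, 13), (6, 8), (6, 9), (8, 6), (8, 11), (10, 8), (10, 9), (12, 3), (12, 14), (14, 2), (14, 15)}; affine count = 20; |E(F_17)| = 21.

Discriminant check: Δ ∝ 4a³ + 27b² = 4·8³ + 27·4² = 4·512 + 27·16 ≡ 15 (mod 17). Nonzero ⇒ E is nonsingular.
For each x ∈ F_17, compute rhs = x³ + 8·x + 4 mod 17, then count y ∈ F_17 with y² ≡ rhs.
  x = 0: rhs = 4, matching y values: 2, 15 (2 points).
  x = 1: rhs = 13, matching y values: 8, 9 (2 points).
  x = 2: rhs = 11, matching y values: none (0 points).
  x = 3: rhs = 4, matching y values: 2, 15 (2 points).
  x = 4: rhs = 15, matching y values: 7, 10 (2 points).
  x = 5: rhs = 16, matching y values: 4, 13 (2 points).
  x = 6: rhs = 13, matching y values: 8, 9 (2 points).
  x = 7: rhs = 12, matching y values: none (0 points).
  x = 8: rhs = 2, matching y values: 6, 11 (2 points).
  x = 9: rhs = 6, matching y values: none (0 points).
  x = 10: rhs = 13, matching y values: 8, 9 (2 points).
  x = 11: rhs = 12, matching y values: none (0 points).
  x = 12: rhs = 9, matching y values: 3, 14 (2 points).
  x = 13: rhs = 10, matching y values: none (0 points).
  x = 14: rhs = 4, matching y values: 2, 15 (2 points).
  x = 15: rhs = 14, matching y values: none (0 points).
  x = 16: rhs = 12, matching y values: none (0 points).
Total affine count: 20.
Full point count |E(F_17)| = 20 + 1 = 21.
Hasse bound: |21 − (17+1)| = |3| = 3 ≤ 2√17 ≈ 8.2462 ✓.


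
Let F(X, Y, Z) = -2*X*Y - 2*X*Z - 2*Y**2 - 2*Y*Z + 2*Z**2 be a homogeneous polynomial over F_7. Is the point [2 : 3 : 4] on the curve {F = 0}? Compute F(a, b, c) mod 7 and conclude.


F(2,3,4) ≡ 4 (mod 7); P is NOT on the curve.

Evaluate F(2, 3, 4) term-by-term (mod 7).
  -2*X*Y ↦ -2·2·3·1 = -12
  -2*X*Z ↦ -2·2·1·4 = -16
  -2*Y**2 ↦ -2·1·9·1 = -18
  -2*Y*Z ↦ -2·1·3·4 = -24
  2*Z**2 ↦ 2·1·1·16 = 32
Sum: F(2, 3, 4) = (-12) + (-16) + (-18) + (-24) + (32) = -38.
Reducing mod 7: -38 ≡ 4 (mod 7).
Since F(a, b, c) ≡ 4 ≠ 0 (mod 7), P does NOT lie on the curve.


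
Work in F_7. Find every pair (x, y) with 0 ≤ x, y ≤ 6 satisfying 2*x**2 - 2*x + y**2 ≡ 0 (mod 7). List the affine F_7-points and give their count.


Affine F_7-points: {(0, 0), (1, 0), (3, 3), (3, 4), (4, 2), (4, 5), (5, 3), (5, 4)}; count = 8.

For each of the 49 pairs (x, y) ∈ F_7², evaluate f(x, y) mod 7. Record the zeros.
  x = 0: [0↦0, 1↦1, 2↦4, 3↦2, 4↦2, 5↦4, 6↦1]  zeros at y ∈ {0}
  x = 1: [0↦0, 1↦1, 2↦4, 3↦2, 4↦2, 5↦4, 6↦1]  zeros at y ∈ {0}
  x = 2: [0↦4, 1↦5, 2↦1, 3↦6, 4↦6, 5↦1, 6↦5]  zeros at y ∈ ∅
  x = 3: [0↦5, 1↦6, 2↦2, 3↦0, 4↦0, 5↦2, 6↦6]  zeros at y ∈ {3, 4}
  x = 4: [0↦3, 1↦4, 2↦0, 3↦5, 4↦5, 5↦0, 6↦4]  zeros at y ∈ {2, 5}
  x = 5: [0↦5, 1↦6, 2↦2, 3↦0, 4↦0, 5↦2, 6↦6]  zeros at y ∈ {3, 4}
  x = 6: [0↦4, 1↦5, 2↦1, 3↦6, 4↦6, 5↦1, 6↦5]  zeros at y ∈ ∅
Collecting zeros: affine points = {(0, 0), (1, 0), (3, 3), (3, 4), (4, 2), (4, 5), (5, 3), (5, 4)}.
Total count |C(F_7)_aff| = 8.


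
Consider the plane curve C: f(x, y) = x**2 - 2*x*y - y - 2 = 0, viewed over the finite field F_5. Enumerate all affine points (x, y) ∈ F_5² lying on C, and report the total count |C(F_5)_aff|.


Affine F_5-points: {(0, 3), (1, 3), (3, 1), (4, 1)}; count = 4.

For each of the 25 pairs (x, y) ∈ F_5², evaluate f(x, y) mod 5. Record the zeros.
  x = 0: [0↦3, 1↦2, 2↦1, 3↦0, 4↦4]  zeros at y ∈ {3}
  x = 1: [0↦4, 1↦1, 2↦3, 3↦0, 4↦2]  zeros at y ∈ {3}
  x = 2: [0↦2, 1↦2, 2↦2, 3↦2, 4↦2]  zeros at y ∈ ∅
  x = 3: [0↦2, 1↦0, 2↦3, 3↦1, 4↦4]  zeros at y ∈ {1}
  x = 4: [0↦4, 1↦0, 2↦1, 3↦2, 4↦3]  zeros at y ∈ {1}
Collecting zeros: affine points = {(0, 3), (1, 3), (3, 1), (4, 1)}.
Total count |C(F_5)_aff| = 4.


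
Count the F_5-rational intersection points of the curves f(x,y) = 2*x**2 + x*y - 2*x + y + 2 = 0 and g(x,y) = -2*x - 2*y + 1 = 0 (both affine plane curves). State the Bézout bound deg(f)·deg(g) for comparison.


Common zeros: {(0, 3)}; count = 1; Bézout bound = 2.

deg(f) = 2, deg(g) = 1, so Bézout bound = 2.
Scan x ∈ F_5. For each x, list the y ∈ F_5 with f(x, y) ≡ 0 and those with g(x, y) ≡ 0 (mod 5); the common zeros in that column are the intersection.
  x = 0: f ≡ 0 at y ∈ {3}; g ≡ 0 at y ∈ {3}; common: {3}.
  x = 1: f ≡ 0 at y ∈ {4}; g ≡ 0 at y ∈ {2}; common: ∅.
  x = 2: f ≡ 0 at y ∈ {3}; g ≡ 0 at y ∈ {1}; common: ∅.
  x = 3: f ≡ 0 at y ∈ {4}; g ≡ 0 at y ∈ {0}; common: ∅.
  x = 4: f ≡ 0 at y ∈ ∅; g ≡ 0 at y ∈ {4}; common: ∅.
Collecting: common zeros = {(0, 3)}, so the count is 1.
Comparison with the Bézout bound: 1 ≤ 2 = deg(f)·deg(g), as expected for curves with no common component (the affine F_5-count falls short of the bound because intersections may lie at infinity, over extension fields, or carry multiplicity).


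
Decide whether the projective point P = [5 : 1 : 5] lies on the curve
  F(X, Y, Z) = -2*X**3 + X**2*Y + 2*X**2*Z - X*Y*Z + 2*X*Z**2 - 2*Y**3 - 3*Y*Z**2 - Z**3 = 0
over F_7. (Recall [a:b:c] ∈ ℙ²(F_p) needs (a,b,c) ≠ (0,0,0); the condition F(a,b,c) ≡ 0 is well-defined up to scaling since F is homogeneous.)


F(5,1,5) ≡ 6 (mod 7); P is NOT on the curve.

Evaluate F(5, 1, 5) term-by-term (mod 7).
  -2*X**3 ↦ -2·125·1·1 = -250
  X**2*Y ↦ 1·25·1·1 = 25
  2*X**2*Z ↦ 2·25·1·5 = 250
  -X*Y*Z ↦ -1·5·1·5 = -25
  2*X*Z**2 ↦ 2·5·1·25 = 250
  -2*Y**3 ↦ -2·1·1·1 = -2
  -3*Y*Z**2 ↦ -3·1·1·25 = -75
  -Z**3 ↦ -1·1·1·125 = -125
Sum: F(5, 1, 5) = (-250) + (25) + (250) + (-25) + (250) + (-2) + (-75) + (-125) = 48.
Reducing mod 7: 48 ≡ 6 (mod 7).
Since F(a, b, c) ≡ 6 ≠ 0 (mod 7), P does NOT lie on the curve.


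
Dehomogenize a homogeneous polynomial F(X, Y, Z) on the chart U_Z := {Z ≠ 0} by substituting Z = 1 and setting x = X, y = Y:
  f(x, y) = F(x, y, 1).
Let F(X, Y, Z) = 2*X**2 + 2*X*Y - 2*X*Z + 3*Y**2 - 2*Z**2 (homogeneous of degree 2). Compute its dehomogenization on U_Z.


f(x, y) = 2*x**2 + 2*x*y - 2*x + 3*y**2 - 2

On U_Z we set Z = 1. Each monomial c·X^i·Y^j·Z^k in F becomes c·x^i·y^j·1^k = c·x^i·y^j.
Substituting Z = 1: F(X, Y, 1) = 2*x**2 + 2*x*y - 2*x + 3*y**2 - 2.
Note: deg(f) ≤ deg(F) = 2; strict inequality happens when F is divisible by Z (lost terms).


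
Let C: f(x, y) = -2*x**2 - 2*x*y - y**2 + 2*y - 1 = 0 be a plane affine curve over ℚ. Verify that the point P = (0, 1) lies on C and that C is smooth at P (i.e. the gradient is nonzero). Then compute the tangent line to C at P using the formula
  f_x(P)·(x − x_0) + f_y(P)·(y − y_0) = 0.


Tangent line at P: -2*x = 0.

Step 1: f(0, 1) = 0, so P lies on C.
Step 2: partial derivatives
  f_x(x, y) = -4*x - 2*y, f_y(x, y) = -2*x - 2*y + 2.
  f_x(P) = -2, f_y(P) = 0 (gradient nonzero, so P is smooth).
Step 3: tangent line at P: -2·(x − 0) + 0·(y − 1) = 0.
Expanding: -2*x = 0.


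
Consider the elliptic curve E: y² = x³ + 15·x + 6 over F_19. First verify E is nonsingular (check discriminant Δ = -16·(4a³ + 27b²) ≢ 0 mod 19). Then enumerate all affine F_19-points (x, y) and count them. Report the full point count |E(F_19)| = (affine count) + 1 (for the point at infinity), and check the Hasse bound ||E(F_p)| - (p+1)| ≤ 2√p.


Affine points = {(0, 5), (0, 14), (2, 5), (2, 14), (4, 4), (4, 15), (5, 4), (5, 15), (7, 6), (7, 13), (8, 7), (8, 12), (10, 4), (10, 15), (11, 1), (11, 18), (13, 2), (13, 17), (17, 5), (17, 14), (18, 3), (18, 16)}; affine count = 22; |E(F_19)| = 23.

Discriminant check: Δ ∝ 4a³ + 27b² = 4·15³ + 27·6² = 4·3375 + 27·36 ≡ 13 (mod 19). Nonzero ⇒ E is nonsingular.
For each x ∈ F_19, compute rhs = x³ + 15·x + 6 mod 19, then count y ∈ F_19 with y² ≡ rhs.
  x = 0: rhs = 6, matching y values: 5, 14 (2 points).
  x = 1: rhs = 3, matching y values: none (0 points).
  x = 2: rhs = 6, matching y values: 5, 14 (2 points).
  x = 3: rhs = 2, matching y values: none (0 points).
  x = 4: rhs = 16, matching y values: 4, 15 (2 points).
  x = 5: rhs = 16, matching y values: 4, 15 (2 points).
  x = 6: rhs = 8, matching y values: none (0 points).
  x = 7: rhs = 17, matching y values: 6, 13 (2 points).
  x = 8: rhs = 11, matching y values: 7, 12 (2 points).
  x = 9: rhs = 15, matching y values: none (0 points).
  x = 10: rhs = 16, matching y values: 4, 15 (2 points).
  x = 11: rhs = 1, matching y values: 1, 18 (2 points).
  x = 12: rhs = 14, matching y values: none (0 points).
  x = 13: rhs = 4, matching y values: 2, 17 (2 points).
  x = 14: rhs = 15, matching y values: none (0 points).
  x = 15: rhs = 15, matching y values: none (0 points).
  x = 16: rhs = 10, matching y values: none (0 points).
  x = 17: rhs = 6, matching y values: 5, 14 (2 points).
  x = 18: rhs = 9, matching y values: 3, 16 (2 points).
Total affine count: 22.
Full point count |E(F_19)| = 22 + 1 = 23.
Hasse bound: |23 − (19+1)| = |3| = 3 ≤ 2√19 ≈ 8.7178 ✓.


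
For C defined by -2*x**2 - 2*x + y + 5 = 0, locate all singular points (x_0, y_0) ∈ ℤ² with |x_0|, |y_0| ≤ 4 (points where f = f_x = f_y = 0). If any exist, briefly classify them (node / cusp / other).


No singular points in the scanned grid; C is smooth there.

Compute partial derivatives:
  f_x = -4*x - 2.
  f_y = 1.
f_y = 1 is a nonzero constant, so f_y never vanishes: no point (x, y) can satisfy f = f_x = f_y = 0. In particular no (x, y) ∈ {−4, ..., 4}² is singular; the curve is smooth.


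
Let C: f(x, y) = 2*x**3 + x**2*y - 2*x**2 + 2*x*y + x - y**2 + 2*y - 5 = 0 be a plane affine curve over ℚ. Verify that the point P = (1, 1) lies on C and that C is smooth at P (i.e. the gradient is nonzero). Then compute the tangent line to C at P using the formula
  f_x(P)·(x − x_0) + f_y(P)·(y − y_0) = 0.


Tangent line at P: 7*x + 3*y - 10 = 0.

Step 1: f(1, 1) = 0, so P lies on C.
Step 2: partial derivatives
  f_x(x, y) = 6*x**2 + 2*x*y - 4*x + 2*y + 1, f_y(x, y) = x**2 + 2*x - 2*y + 2.
  f_x(P) = 7, f_y(P) = 3 (gradient nonzero, so P is smooth).
Step 3: tangent line at P: 7·(x − 1) + 3·(y − 1) = 0.
Expanding: 7*x + 3*y - 10 = 0.


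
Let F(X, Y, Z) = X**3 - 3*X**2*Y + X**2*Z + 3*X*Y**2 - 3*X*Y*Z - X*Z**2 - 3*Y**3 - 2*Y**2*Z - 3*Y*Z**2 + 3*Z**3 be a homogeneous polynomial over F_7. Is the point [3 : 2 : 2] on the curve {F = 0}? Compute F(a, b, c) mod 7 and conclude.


F(3,2,2) ≡ 2 (mod 7); P is NOT on the curve.

Evaluate F(3, 2, 2) term-by-term (mod 7).
  X**3 ↦ 1·27·1·1 = 27
  -3*X**2*Y ↦ -3·9·2·1 = -54
  X**2*Z ↦ 1·9·1·2 = 18
  3*X*Y**2 ↦ 3·3·4·1 = 36
  -3*X*Y*Z ↦ -3·3·2·2 = -36
  -X*Z**2 ↦ -1·3·1·4 = -12
  -3*Y**3 ↦ -3·1·8·1 = -24
  -2*Y**2*Z ↦ -2·1·4·2 = -16
  -3*Y*Z**2 ↦ -3·1·2·4 = -24
  3*Z**3 ↦ 3·1·1·8 = 24
Sum: F(3, 2, 2) = (27) + (-54) + (18) + (36) + (-36) + (-12) + (-24) + (-16) + (-24) + (24) = -61.
Reducing mod 7: -61 ≡ 2 (mod 7).
Since F(a, b, c) ≡ 2 ≠ 0 (mod 7), P does NOT lie on the curve.


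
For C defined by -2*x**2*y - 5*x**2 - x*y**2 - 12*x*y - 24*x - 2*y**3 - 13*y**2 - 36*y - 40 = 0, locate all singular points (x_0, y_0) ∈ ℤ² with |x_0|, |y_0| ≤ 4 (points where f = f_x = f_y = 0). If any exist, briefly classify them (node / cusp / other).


Singular points: {(-2, -2)}; classification: node.

Compute partial derivatives:
  f_x = -4*x*y - 10*x - y**2 - 12*y - 24.
  f_y = -2*x**2 - 2*x*y - 12*x - 6*y**2 - 26*y - 36.
Scan x_0 ∈ {−4, ..., 4}. For each x_0, f_y(x_0, y) is a polynomial in y; find its integer roots y ∈ {−4, ..., 4}, then test f_x and f at those candidates.
  x = -4: f_y(-4, y) = -6*y**2 - 18*y - 20; no integer root y with |y| ≤ 4.
  x = -3: f_y(-3, y) = -6*y**2 - 20*y - 18; no integer root y with |y| ≤ 4.
  x = -2: f_y(-2, y) = -6*y**2 - 22*y - 20; vanishes at y ∈ {-2}. (-2, -2): f_x = 0, f = 0 — SINGULAR.
  x = -1: f_y(-1, y) = -6*y**2 - 24*y - 26; no integer root y with |y| ≤ 4.
  x = 0: f_y(0, y) = -6*y**2 - 26*y - 36; no integer root y with |y| ≤ 4.
  x = 1: f_y(1, y) = -6*y**2 - 28*y - 50; no integer root y with |y| ≤ 4.
  x = 2: f_y(2, y) = -6*y**2 - 30*y - 68; no integer root y with |y| ≤ 4.
  x = 3: f_y(3, y) = -6*y**2 - 32*y - 90; no integer root y with |y| ≤ 4.
  x = 4: f_y(4, y) = -6*y**2 - 34*y - 116; no integer root y with |y| ≤ 4.
Only singular point on the grid: (-2, -2).
Classify: substitute x = -2 + u, y = -2 + v and expand: f = -2*u**2*v - u**2 - u*v**2 - 2*v**3 + v**2.
No constant or linear terms (consistent with a singular point). Quadratic part: -u**2 + v**2. Cubic part: -2*u**2*v - u*v**2 - 2*v**3.
The quadratic part v**2 - u**2 = (v − u)(v + u) splits into two distinct linear factors, so there are two distinct tangent lines y − -2 = ±(x − -2) — this is a node (ordinary double point).
Classification: node.


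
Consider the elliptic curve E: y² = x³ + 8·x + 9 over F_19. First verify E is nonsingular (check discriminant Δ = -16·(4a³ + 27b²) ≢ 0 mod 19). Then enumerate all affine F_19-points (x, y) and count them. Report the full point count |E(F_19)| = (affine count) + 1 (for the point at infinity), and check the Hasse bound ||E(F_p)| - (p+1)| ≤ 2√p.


Affine points = {(0, 3), (0, 16), (6, 8), (6, 11), (7, 3), (7, 16), (10, 5), (10, 14), (12, 3), (12, 16), (13, 7), (13, 12), (17, 2), (17, 17), (18, 0)}; affine count = 15; |E(F_19)| = 16.

Discriminant check: Δ ∝ 4a³ + 27b² = 4·8³ + 27·9² = 4·512 + 27·81 ≡ 17 (mod 19). Nonzero ⇒ E is nonsingular.
For each x ∈ F_19, compute rhs = x³ + 8·x + 9 mod 19, then count y ∈ F_19 with y² ≡ rhs.
  x = 0: rhs = 9, matching y values: 3, 16 (2 points).
  x = 1: rhs = 18, matching y values: none (0 points).
  x = 2: rhs = 14, matching y values: none (0 points).
  x = 3: rhs = 3, matching y values: none (0 points).
  x = 4: rhs = 10, matching y values: none (0 points).
  x = 5: rhs = 3, matching y values: none (0 points).
  x = 6: rhs = 7, matching y values: 8, 11 (2 points).
  x = 7: rhs = 9, matching y values: 3, 16 (2 points).
  x = 8: rhs = 15, matching y values: none (0 points).
  x = 9: rhs = 12, matching y values: none (0 points).
  x = 10: rhs = 6, matching y values: 5, 14 (2 points).
  x = 11: rhs = 3, matching y values: none (0 points).
  x = 12: rhs = 9, matching y values: 3, 16 (2 points).
  x = 13: rhs = 11, matching y values: 7, 12 (2 points).
  x = 14: rhs = 15, matching y values: none (0 points).
  x = 15: rhs = 8, matching y values: none (0 points).
  x = 16: rhs = 15, matching y values: none (0 points).
  x = 17: rhs = 4, matching y values: 2, 17 (2 points).
  x = 18: rhs = 0, matching y values: 0 (1 points).
Total affine count: 15.
Full point count |E(F_19)| = 15 + 1 = 16.
Hasse bound: |16 − (19+1)| = |-4| = 4 ≤ 2√19 ≈ 8.7178 ✓.


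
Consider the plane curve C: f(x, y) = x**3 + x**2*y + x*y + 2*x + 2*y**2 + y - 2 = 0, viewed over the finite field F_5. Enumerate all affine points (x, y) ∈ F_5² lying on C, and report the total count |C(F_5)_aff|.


Affine F_5-points: {(1, 2), (1, 4), (2, 0), (2, 4), (3, 2), (3, 4), (4, 0), (4, 2)}; count = 8.

For each of the 25 pairs (x, y) ∈ F_5², evaluate f(x, y) mod 5. Record the zeros.
  x = 0: [0↦3, 1↦1, 2↦3, 3↦4, 4↦4]  zeros at y ∈ ∅
  x = 1: [0↦1, 1↦1, 2↦0, 3↦3, 4↦0]  zeros at y ∈ {2, 4}
  x = 2: [0↦0, 1↦4, 2↦2, 3↦4, 4↦0]  zeros at y ∈ {0, 4}
  x = 3: [0↦1, 1↦1, 2↦0, 3↦3, 4↦0]  zeros at y ∈ {2, 4}
  x = 4: [0↦0, 1↦3, 2↦0, 3↦1, 4↦1]  zeros at y ∈ {0, 2}
Collecting zeros: affine points = {(1, 2), (1, 4), (2, 0), (2, 4), (3, 2), (3, 4), (4, 0), (4, 2)}.
Total count |C(F_5)_aff| = 8.


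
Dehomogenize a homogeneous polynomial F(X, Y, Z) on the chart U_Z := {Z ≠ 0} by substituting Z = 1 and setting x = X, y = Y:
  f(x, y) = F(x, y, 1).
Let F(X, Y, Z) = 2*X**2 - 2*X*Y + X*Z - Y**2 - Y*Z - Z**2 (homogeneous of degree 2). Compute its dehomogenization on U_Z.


f(x, y) = 2*x**2 - 2*x*y + x - y**2 - y - 1

On U_Z we set Z = 1. Each monomial c·X^i·Y^j·Z^k in F becomes c·x^i·y^j·1^k = c·x^i·y^j.
Substituting Z = 1: F(X, Y, 1) = 2*x**2 - 2*x*y + x - y**2 - y - 1.
Note: deg(f) ≤ deg(F) = 2; strict inequality happens when F is divisible by Z (lost terms).


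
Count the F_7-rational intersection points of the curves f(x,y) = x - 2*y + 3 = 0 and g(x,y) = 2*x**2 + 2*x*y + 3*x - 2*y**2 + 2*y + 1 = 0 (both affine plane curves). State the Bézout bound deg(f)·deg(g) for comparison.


Common zeros: {(2, 6)}; count = 1; Bézout bound = 2.

deg(f) = 1, deg(g) = 2, so Bézout bound = 2.
Scan x ∈ F_7. For each x, list the y ∈ F_7 with f(x, y) ≡ 0 and those with g(x, y) ≡ 0 (mod 7); the common zeros in that column are the intersection.
  x = 0: f ≡ 0 at y ∈ {5}; g ≡ 0 at y ∈ ∅; common: ∅.
  x = 1: f ≡ 0 at y ∈ {2}; g ≡ 0 at y ∈ {3, 6}; common: ∅.
  x = 2: f ≡ 0 at y ∈ {6}; g ≡ 0 at y ∈ {4, 6}; common: {6}.
  x = 3: f ≡ 0 at y ∈ {3}; g ≡ 0 at y ∈ {0, 4}; common: ∅.
  x = 4: f ≡ 0 at y ∈ {0}; g ≡ 0 at y ∈ ∅; common: ∅.
  x = 5: f ≡ 0 at y ∈ {4}; g ≡ 0 at y ∈ {3}; common: ∅.
  x = 6: f ≡ 0 at y ∈ {1}; g ≡ 0 at y ∈ {0}; common: ∅.
Collecting: common zeros = {(2, 6)}, so the count is 1.
Comparison with the Bézout bound: 1 ≤ 2 = deg(f)·deg(g), as expected for curves with no common component (the affine F_7-count falls short of the bound because intersections may lie at infinity, over extension fields, or carry multiplicity).


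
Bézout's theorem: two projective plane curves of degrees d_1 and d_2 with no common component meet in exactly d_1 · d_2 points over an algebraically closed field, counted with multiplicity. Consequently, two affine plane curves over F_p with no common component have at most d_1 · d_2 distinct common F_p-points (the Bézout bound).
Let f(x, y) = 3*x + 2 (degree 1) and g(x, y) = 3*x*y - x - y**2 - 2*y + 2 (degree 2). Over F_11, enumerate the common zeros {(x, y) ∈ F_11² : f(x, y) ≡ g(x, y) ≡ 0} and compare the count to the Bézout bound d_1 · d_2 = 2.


Common zeros: {(3, 3), (3, 4)}; count = 2; Bézout bound = 2.

deg(f) = 1, deg(g) = 2, so Bézout bound = 2.
Scan x ∈ F_11. For each x, list the y ∈ F_11 with f(x, y) ≡ 0 and those with g(x, y) ≡ 0 (mod 11); the common zeros in that column are the intersection.
  x = 0: f ≡ 0 at y ∈ ∅; g ≡ 0 at y ∈ {4, 5}; common: ∅.
  x = 1: f ≡ 0 at y ∈ ∅; g ≡ 0 at y ∈ {4, 8}; common: ∅.
  x = 2: f ≡ 0 at y ∈ ∅; g ≡ 0 at y ∈ {0, 4}; common: ∅.
  x = 3: f ≡ 0 at y ∈ {0, 1, 2, 3, 4, 5, 6, 7, 8, 9, 10}; g ≡ 0 at y ∈ {3, 4}; common: {3, 4}.
  x = 4: f ≡ 0 at y ∈ ∅; g ≡ 0 at y ∈ {4, 6}; common: ∅.
  x = 5: f ≡ 0 at y ∈ ∅; g ≡ 0 at y ∈ {4, 9}; common: ∅.
  x = 6: f ≡ 0 at y ∈ ∅; g ≡ 0 at y ∈ {1, 4}; common: ∅.
  x = 7: f ≡ 0 at y ∈ ∅; g ≡ 0 at y ∈ {4}; common: ∅.
  x = 8: f ≡ 0 at y ∈ ∅; g ≡ 0 at y ∈ {4, 7}; common: ∅.
  x = 9: f ≡ 0 at y ∈ ∅; g ≡ 0 at y ∈ {4, 10}; common: ∅.
  x = 10: f ≡ 0 at y ∈ ∅; g ≡ 0 at y ∈ {2, 4}; common: ∅.
Collecting: common zeros = {(3, 3), (3, 4)}, so the count is 2.
Comparison with the Bézout bound: 2 ≤ 2 = deg(f)·deg(g), as expected for curves with no common component (the bound is attained).


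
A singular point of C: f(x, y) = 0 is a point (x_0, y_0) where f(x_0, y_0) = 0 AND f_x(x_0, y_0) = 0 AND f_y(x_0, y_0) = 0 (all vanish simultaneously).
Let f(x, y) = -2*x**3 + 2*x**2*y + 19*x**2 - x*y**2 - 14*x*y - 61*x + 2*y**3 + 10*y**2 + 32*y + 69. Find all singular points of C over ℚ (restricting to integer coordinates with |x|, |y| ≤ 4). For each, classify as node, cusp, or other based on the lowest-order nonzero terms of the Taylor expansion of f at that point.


Singular points: {(3, -1)}; classification: node.

Compute partial derivatives:
  f_x = -6*x**2 + 4*x*y + 38*x - y**2 - 14*y - 61.
  f_y = 2*x**2 - 2*x*y - 14*x + 6*y**2 + 20*y + 32.
Scan x_0 ∈ {−4, ..., 4}. For each x_0, f_y(x_0, y) is a polynomial in y; find its integer roots y ∈ {−4, ..., 4}, then test f_x and f at those candidates.
  x = -4: f_y(-4, y) = 6*y**2 + 28*y + 120; no integer root y with |y| ≤ 4.
  x = -3: f_y(-3, y) = 6*y**2 + 26*y + 92; no integer root y with |y| ≤ 4.
  x = -2: f_y(-2, y) = 6*y**2 + 24*y + 68; no integer root y with |y| ≤ 4.
  x = -1: f_y(-1, y) = 6*y**2 + 22*y + 48; no integer root y with |y| ≤ 4.
  x = 0: f_y(0, y) = 6*y**2 + 20*y + 32; no integer root y with |y| ≤ 4.
  x = 1: f_y(1, y) = 6*y**2 + 18*y + 20; no integer root y with |y| ≤ 4.
  x = 2: f_y(2, y) = 6*y**2 + 16*y + 12; no integer root y with |y| ≤ 4.
  x = 3: f_y(3, y) = 6*y**2 + 14*y + 8; vanishes at y ∈ {-1}. (3, -1): f_x = 0, f = 0 — SINGULAR.
  x = 4: f_y(4, y) = 6*y**2 + 12*y + 8; no integer root y with |y| ≤ 4.
Only singular point on the grid: (3, -1).
Classify: substitute x = 3 + u, y = -1 + v and expand: f = -2*u**3 + 2*u**2*v - u**2 - u*v**2 + 2*v**3 + v**2.
No constant or linear terms (consistent with a singular point). Quadratic part: -u**2 + v**2. Cubic part: -2*u**3 + 2*u**2*v - u*v**2 + 2*v**3.
The quadratic part v**2 - u**2 = (v − u)(v + u) splits into two distinct linear factors, so there are two distinct tangent lines y − -1 = ±(x − 3) — this is a node (ordinary double point).
Classification: node.


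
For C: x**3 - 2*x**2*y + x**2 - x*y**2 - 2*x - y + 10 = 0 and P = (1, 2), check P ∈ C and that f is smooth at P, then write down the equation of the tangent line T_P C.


Tangent line at P: -9*x - 7*y + 23 = 0.

Step 1: f(1, 2) = 0, so P lies on C.
Step 2: partial derivatives
  f_x(x, y) = 3*x**2 - 4*x*y + 2*x - y**2 - 2, f_y(x, y) = -2*x**2 - 2*x*y - 1.
  f_x(P) = -9, f_y(P) = -7 (gradient nonzero, so P is smooth).
Step 3: tangent line at P: -9·(x − 1) + -7·(y − 2) = 0.
Expanding: -9*x - 7*y + 23 = 0.


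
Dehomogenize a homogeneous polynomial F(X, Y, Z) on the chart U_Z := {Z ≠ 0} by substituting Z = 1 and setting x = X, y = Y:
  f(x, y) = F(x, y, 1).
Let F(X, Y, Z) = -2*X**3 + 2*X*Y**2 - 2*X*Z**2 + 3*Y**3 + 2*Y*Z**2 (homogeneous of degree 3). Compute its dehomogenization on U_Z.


f(x, y) = -2*x**3 + 2*x*y**2 - 2*x + 3*y**3 + 2*y

On U_Z we set Z = 1. Each monomial c·X^i·Y^j·Z^k in F becomes c·x^i·y^j·1^k = c·x^i·y^j.
Substituting Z = 1: F(X, Y, 1) = -2*x**3 + 2*x*y**2 - 2*x + 3*y**3 + 2*y.
Note: deg(f) ≤ deg(F) = 3; strict inequality happens when F is divisible by Z (lost terms).


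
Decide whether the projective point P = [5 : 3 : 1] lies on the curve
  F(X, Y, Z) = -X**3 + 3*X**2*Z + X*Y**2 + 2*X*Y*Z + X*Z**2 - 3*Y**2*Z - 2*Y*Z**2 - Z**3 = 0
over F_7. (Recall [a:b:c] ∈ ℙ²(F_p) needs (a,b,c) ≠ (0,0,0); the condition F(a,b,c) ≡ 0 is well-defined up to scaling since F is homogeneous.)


F(5,3,1) ≡ 3 (mod 7); P is NOT on the curve.

Evaluate F(5, 3, 1) term-by-term (mod 7).
  -X**3 ↦ -1·125·1·1 = -125
  3*X**2*Z ↦ 3·25·1·1 = 75
  X*Y**2 ↦ 1·5·9·1 = 45
  2*X*Y*Z ↦ 2·5·3·1 = 30
  X*Z**2 ↦ 1·5·1·1 = 5
  -3*Y**2*Z ↦ -3·1·9·1 = -27
  -2*Y*Z**2 ↦ -2·1·3·1 = -6
  -Z**3 ↦ -1·1·1·1 = -1
Sum: F(5, 3, 1) = (-125) + (75) + (45) + (30) + (5) + (-27) + (-6) + (-1) = -4.
Reducing mod 7: -4 ≡ 3 (mod 7).
Since F(a, b, c) ≡ 3 ≠ 0 (mod 7), P does NOT lie on the curve.


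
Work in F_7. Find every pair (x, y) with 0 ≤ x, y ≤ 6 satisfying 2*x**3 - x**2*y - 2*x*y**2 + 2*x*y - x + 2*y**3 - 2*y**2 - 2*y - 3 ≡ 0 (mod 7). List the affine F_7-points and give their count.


Affine F_7-points: {(1, 6), (2, 4), (3, 4), (4, 2), (4, 4), (4, 6), (5, 6), (6, 1), (6, 3)}; count = 9.

For each of the 49 pairs (x, y) ∈ F_7², evaluate f(x, y) mod 7. Record the zeros.
  x = 0: [0↦4, 1↦2, 2↦1, 3↦6, 4↦1, 5↦5, 6↦2]  zeros at y ∈ ∅
  x = 1: [0↦5, 1↦2, 2↦3, 3↦6, 4↦2, 5↦3, 6↦0]  zeros at y ∈ {6}
  x = 2: [0↦4, 1↦5, 2↦6, 3↦5, 4↦0, 5↦3, 6↦5]  zeros at y ∈ {4}
  x = 3: [0↦6, 1↦2, 2↦1, 3↦1, 4↦0, 5↦3, 6↦1]  zeros at y ∈ {4}
  x = 4: [0↦2, 1↦5, 2↦0, 3↦6, 4↦0, 5↦1, 6↦0]  zeros at y ∈ {2, 4, 6}
  x = 5: [0↦4, 1↦5, 2↦1, 3↦4, 4↦5, 5↦2, 6↦0]  zeros at y ∈ {6}
  x = 6: [0↦3, 1↦0, 2↦2, 3↦0, 4↦6, 5↦4, 6↦6]  zeros at y ∈ {1, 3}
Collecting zeros: affine points = {(1, 6), (2, 4), (3, 4), (4, 2), (4, 4), (4, 6), (5, 6), (6, 1), (6, 3)}.
Total count |C(F_7)_aff| = 9.


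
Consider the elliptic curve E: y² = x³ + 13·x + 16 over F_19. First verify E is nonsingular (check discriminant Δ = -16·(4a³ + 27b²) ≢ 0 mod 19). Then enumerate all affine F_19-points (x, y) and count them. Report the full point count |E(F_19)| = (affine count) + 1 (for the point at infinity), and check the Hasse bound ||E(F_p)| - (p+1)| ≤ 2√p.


Affine points = {(0, 4), (0, 15), (1, 7), (1, 12), (3, 5), (3, 14), (5, 4), (5, 15), (6, 5), (6, 14), (8, 9), (8, 10), (9, 8), (9, 11), (10, 5), (10, 14), (12, 0), (13, 8), (13, 11), (14, 4), (14, 15), (16, 8), (16, 11), (17, 1), (17, 18)}; affine count = 25; |E(F_19)| = 26.

Discriminant check: Δ ∝ 4a³ + 27b² = 4·13³ + 27·16² = 4·2197 + 27·256 ≡ 6 (mod 19). Nonzero ⇒ E is nonsingular.
For each x ∈ F_19, compute rhs = x³ + 13·x + 16 mod 19, then count y ∈ F_19 with y² ≡ rhs.
  x = 0: rhs = 16, matching y values: 4, 15 (2 points).
  x = 1: rhs = 11, matching y values: 7, 12 (2 points).
  x = 2: rhs = 12, matching y values: none (0 points).
  x = 3: rhs = 6, matching y values: 5, 14 (2 points).
  x = 4: rhs = 18, matching y values: none (0 points).
  x = 5: rhs = 16, matching y values: 4, 15 (2 points).
  x = 6: rhs = 6, matching y values: 5, 14 (2 points).
  x = 7: rhs = 13, matching y values: none (0 points).
  x = 8: rhs = 5, matching y values: 9, 10 (2 points).
  x = 9: rhs = 7, matching y values: 8, 11 (2 points).
  x = 10: rhs = 6, matching y values: 5, 14 (2 points).
  x = 11: rhs = 8, matching y values: none (0 points).
  x = 12: rhs = 0, matching y values: 0 (1 points).
  x = 13: rhs = 7, matching y values: 8, 11 (2 points).
  x = 14: rhs = 16, matching y values: 4, 15 (2 points).
  x = 15: rhs = 14, matching y values: none (0 points).
  x = 16: rhs = 7, matching y values: 8, 11 (2 points).
  x = 17: rhs = 1, matching y values: 1, 18 (2 points).
  x = 18: rhs = 2, matching y values: none (0 points).
Total affine count: 25.
Full point count |E(F_19)| = 25 + 1 = 26.
Hasse bound: |26 − (19+1)| = |6| = 6 ≤ 2√19 ≈ 8.7178 ✓.


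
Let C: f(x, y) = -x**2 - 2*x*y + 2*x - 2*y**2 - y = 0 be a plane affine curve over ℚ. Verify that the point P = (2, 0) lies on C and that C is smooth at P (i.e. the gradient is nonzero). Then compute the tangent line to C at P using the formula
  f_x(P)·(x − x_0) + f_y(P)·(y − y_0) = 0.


Tangent line at P: -2*x - 5*y + 4 = 0.

Step 1: f(2, 0) = 0, so P lies on C.
Step 2: partial derivatives
  f_x(x, y) = -2*x - 2*y + 2, f_y(x, y) = -2*x - 4*y - 1.
  f_x(P) = -2, f_y(P) = -5 (gradient nonzero, so P is smooth).
Step 3: tangent line at P: -2·(x − 2) + -5·(y − 0) = 0.
Expanding: -2*x - 5*y + 4 = 0.


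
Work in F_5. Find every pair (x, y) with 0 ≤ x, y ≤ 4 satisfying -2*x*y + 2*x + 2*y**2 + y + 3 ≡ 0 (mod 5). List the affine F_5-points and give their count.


Affine F_5-points: {(1, 0), (1, 3), (4, 2), (4, 4)}; count = 4.

For each of the 25 pairs (x, y) ∈ F_5², evaluate f(x, y) mod 5. Record the zeros.
  x = 0: [0↦3, 1↦1, 2↦3, 3↦4, 4↦4]  zeros at y ∈ ∅
  x = 1: [0↦0, 1↦1, 2↦1, 3↦0, 4↦3]  zeros at y ∈ {0, 3}
  x = 2: [0↦2, 1↦1, 2↦4, 3↦1, 4↦2]  zeros at y ∈ ∅
  x = 3: [0↦4, 1↦1, 2↦2, 3↦2, 4↦1]  zeros at y ∈ ∅
  x = 4: [0↦1, 1↦1, 2↦0, 3↦3, 4↦0]  zeros at y ∈ {2, 4}
Collecting zeros: affine points = {(1, 0), (1, 3), (4, 2), (4, 4)}.
Total count |C(F_5)_aff| = 4.


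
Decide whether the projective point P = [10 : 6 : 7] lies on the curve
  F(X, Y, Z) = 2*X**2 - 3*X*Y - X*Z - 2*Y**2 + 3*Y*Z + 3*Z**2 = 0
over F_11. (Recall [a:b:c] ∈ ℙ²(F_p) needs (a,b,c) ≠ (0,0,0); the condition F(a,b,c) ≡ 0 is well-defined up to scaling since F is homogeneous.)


F(10,6,7) ≡ 8 (mod 11); P is NOT on the curve.

Evaluate F(10, 6, 7) term-by-term (mod 11).
  2*X**2 ↦ 2·100·1·1 = 200
  -3*X*Y ↦ -3·10·6·1 = -180
  -X*Z ↦ -1·10·1·7 = -70
  -2*Y**2 ↦ -2·1·36·1 = -72
  3*Y*Z ↦ 3·1·6·7 = 126
  3*Z**2 ↦ 3·1·1·49 = 147
Sum: F(10, 6, 7) = (200) + (-180) + (-70) + (-72) + (126) + (147) = 151.
Reducing mod 11: 151 ≡ 8 (mod 11).
Since F(a, b, c) ≡ 8 ≠ 0 (mod 11), P does NOT lie on the curve.
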